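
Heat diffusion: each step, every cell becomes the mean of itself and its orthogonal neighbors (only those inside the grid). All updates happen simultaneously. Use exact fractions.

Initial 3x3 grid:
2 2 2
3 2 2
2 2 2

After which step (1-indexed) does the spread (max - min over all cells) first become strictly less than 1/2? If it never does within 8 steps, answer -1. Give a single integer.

Step 1: max=7/3, min=2, spread=1/3
  -> spread < 1/2 first at step 1
Step 2: max=547/240, min=2, spread=67/240
Step 3: max=4757/2160, min=407/200, spread=1807/10800
Step 4: max=1885963/864000, min=11161/5400, spread=33401/288000
Step 5: max=16781933/7776000, min=1123391/540000, spread=3025513/38880000
Step 6: max=6685726867/3110400000, min=60355949/28800000, spread=53531/995328
Step 7: max=399280925849/186624000000, min=16343116051/7776000000, spread=450953/11943936
Step 8: max=23903783560603/11197440000000, min=1967248610519/933120000000, spread=3799043/143327232

Answer: 1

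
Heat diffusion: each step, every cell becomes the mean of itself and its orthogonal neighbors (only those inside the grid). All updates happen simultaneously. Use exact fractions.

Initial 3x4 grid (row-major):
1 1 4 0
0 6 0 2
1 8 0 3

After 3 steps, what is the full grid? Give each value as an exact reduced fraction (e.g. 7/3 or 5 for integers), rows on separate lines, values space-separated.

After step 1:
  2/3 3 5/4 2
  2 3 12/5 5/4
  3 15/4 11/4 5/3
After step 2:
  17/9 95/48 173/80 3/2
  13/6 283/100 213/100 439/240
  35/12 25/8 317/120 17/9
After step 3:
  869/432 15949/7200 4663/2400 659/360
  4411/1800 14677/6000 1739/750 26453/14400
  197/72 1727/600 8807/3600 4579/2160

Answer: 869/432 15949/7200 4663/2400 659/360
4411/1800 14677/6000 1739/750 26453/14400
197/72 1727/600 8807/3600 4579/2160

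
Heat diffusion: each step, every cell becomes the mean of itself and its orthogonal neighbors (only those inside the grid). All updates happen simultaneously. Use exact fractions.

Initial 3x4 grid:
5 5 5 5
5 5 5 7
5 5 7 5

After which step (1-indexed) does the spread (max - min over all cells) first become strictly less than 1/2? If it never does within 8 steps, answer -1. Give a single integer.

Step 1: max=19/3, min=5, spread=4/3
Step 2: max=233/40, min=5, spread=33/40
Step 3: max=6259/1080, min=5, spread=859/1080
Step 4: max=365603/64800, min=4579/900, spread=7183/12960
Step 5: max=21779077/3888000, min=276211/54000, spread=378377/777600
  -> spread < 1/2 first at step 5
Step 6: max=1292061623/233280000, min=2789789/540000, spread=3474911/9331200
Step 7: max=77066800357/13996800000, min=252453989/48600000, spread=174402061/559872000
Step 8: max=4596324566063/839808000000, min=30471816727/5832000000, spread=1667063659/6718464000

Answer: 5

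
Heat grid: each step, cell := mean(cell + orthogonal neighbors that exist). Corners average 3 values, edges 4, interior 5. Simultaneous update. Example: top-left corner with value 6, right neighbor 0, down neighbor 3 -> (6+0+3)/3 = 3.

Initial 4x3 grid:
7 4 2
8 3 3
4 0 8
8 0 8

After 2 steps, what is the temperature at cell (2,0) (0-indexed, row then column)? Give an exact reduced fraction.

Answer: 35/8

Derivation:
Step 1: cell (2,0) = 5
Step 2: cell (2,0) = 35/8
Full grid after step 2:
  95/18 127/30 11/3
  613/120 201/50 307/80
  35/8 407/100 205/48
  13/3 49/12 169/36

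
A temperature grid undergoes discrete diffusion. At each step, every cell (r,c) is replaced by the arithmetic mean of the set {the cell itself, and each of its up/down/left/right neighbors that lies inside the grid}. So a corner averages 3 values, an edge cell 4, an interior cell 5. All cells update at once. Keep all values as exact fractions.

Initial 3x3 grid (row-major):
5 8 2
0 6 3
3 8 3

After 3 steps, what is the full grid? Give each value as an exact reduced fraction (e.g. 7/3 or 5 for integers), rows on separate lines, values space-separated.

After step 1:
  13/3 21/4 13/3
  7/2 5 7/2
  11/3 5 14/3
After step 2:
  157/36 227/48 157/36
  33/8 89/20 35/8
  73/18 55/12 79/18
After step 3:
  1903/432 12889/2880 1939/432
  2039/480 1781/400 703/160
  919/216 1573/360 961/216

Answer: 1903/432 12889/2880 1939/432
2039/480 1781/400 703/160
919/216 1573/360 961/216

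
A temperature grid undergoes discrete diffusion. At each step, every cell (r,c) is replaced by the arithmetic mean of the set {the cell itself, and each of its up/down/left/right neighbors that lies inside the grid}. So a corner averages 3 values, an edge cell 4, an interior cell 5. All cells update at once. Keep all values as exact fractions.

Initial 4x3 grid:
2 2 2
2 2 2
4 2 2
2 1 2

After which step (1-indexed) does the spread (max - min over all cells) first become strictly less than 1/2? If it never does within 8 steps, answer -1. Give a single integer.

Answer: 3

Derivation:
Step 1: max=5/2, min=5/3, spread=5/6
Step 2: max=143/60, min=65/36, spread=26/45
Step 3: max=447/200, min=4147/2160, spread=3403/10800
  -> spread < 1/2 first at step 3
Step 4: max=59173/27000, min=255089/129600, spread=144707/648000
Step 5: max=194089/90000, min=15642691/7776000, spread=5632993/38880000
Step 6: max=1440097/675000, min=948177209/466560000, spread=236089187/2332800000
Step 7: max=687613459/324000000, min=57373574731/27993600000, spread=10181140633/139968000000
Step 8: max=41052777431/19440000000, min=3458958344129/1679616000000, spread=440008129547/8398080000000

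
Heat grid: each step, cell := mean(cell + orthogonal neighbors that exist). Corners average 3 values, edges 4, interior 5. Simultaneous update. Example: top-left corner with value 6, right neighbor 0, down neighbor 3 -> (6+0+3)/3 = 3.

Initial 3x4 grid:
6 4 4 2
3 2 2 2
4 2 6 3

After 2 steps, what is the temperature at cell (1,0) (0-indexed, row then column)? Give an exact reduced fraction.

Answer: 821/240

Derivation:
Step 1: cell (1,0) = 15/4
Step 2: cell (1,0) = 821/240
Full grid after step 2:
  145/36 209/60 193/60 95/36
  821/240 341/100 143/50 707/240
  41/12 247/80 817/240 55/18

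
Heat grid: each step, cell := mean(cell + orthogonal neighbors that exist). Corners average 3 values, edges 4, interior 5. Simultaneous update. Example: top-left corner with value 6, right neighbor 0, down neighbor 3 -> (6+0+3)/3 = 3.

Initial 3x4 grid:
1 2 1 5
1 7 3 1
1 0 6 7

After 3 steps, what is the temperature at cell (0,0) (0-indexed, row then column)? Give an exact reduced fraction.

Step 1: cell (0,0) = 4/3
Step 2: cell (0,0) = 79/36
Step 3: cell (0,0) = 1139/540
Full grid after step 3:
  1139/540 9361/3600 10471/3600 3433/1080
  5509/2400 2641/1000 1683/500 1429/400
  301/135 10661/3600 12821/3600 4253/1080

Answer: 1139/540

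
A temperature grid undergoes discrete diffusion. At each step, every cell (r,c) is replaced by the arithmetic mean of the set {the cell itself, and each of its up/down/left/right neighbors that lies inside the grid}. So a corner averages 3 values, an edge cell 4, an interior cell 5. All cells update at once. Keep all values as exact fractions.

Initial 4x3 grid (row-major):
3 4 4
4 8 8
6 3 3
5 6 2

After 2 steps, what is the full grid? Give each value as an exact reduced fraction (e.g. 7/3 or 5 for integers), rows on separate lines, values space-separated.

Answer: 41/9 383/80 95/18
1129/240 527/100 1229/240
1237/240 231/50 1117/240
85/18 139/30 35/9

Derivation:
After step 1:
  11/3 19/4 16/3
  21/4 27/5 23/4
  9/2 26/5 4
  17/3 4 11/3
After step 2:
  41/9 383/80 95/18
  1129/240 527/100 1229/240
  1237/240 231/50 1117/240
  85/18 139/30 35/9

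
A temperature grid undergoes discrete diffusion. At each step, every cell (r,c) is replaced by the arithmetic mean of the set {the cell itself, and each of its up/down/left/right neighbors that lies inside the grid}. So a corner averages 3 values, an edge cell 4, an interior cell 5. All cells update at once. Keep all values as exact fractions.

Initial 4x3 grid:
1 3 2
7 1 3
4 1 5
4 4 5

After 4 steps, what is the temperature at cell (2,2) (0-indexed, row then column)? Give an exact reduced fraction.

Step 1: cell (2,2) = 7/2
Step 2: cell (2,2) = 167/48
Step 3: cell (2,2) = 4949/1440
Step 4: cell (2,2) = 145289/43200
Full grid after step 4:
  15407/5184 498301/172800 14363/5184
  138899/43200 219479/72000 130949/43200
  49913/14400 123887/36000 145289/43200
  7939/2160 314803/86400 2939/810

Answer: 145289/43200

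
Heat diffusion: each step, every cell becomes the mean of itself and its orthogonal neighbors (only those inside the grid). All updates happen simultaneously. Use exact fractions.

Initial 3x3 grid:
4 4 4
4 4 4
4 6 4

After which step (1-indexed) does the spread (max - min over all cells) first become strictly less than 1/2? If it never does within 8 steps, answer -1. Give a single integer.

Answer: 3

Derivation:
Step 1: max=14/3, min=4, spread=2/3
Step 2: max=547/120, min=4, spread=67/120
Step 3: max=4757/1080, min=407/100, spread=1807/5400
  -> spread < 1/2 first at step 3
Step 4: max=1885963/432000, min=11161/2700, spread=33401/144000
Step 5: max=16781933/3888000, min=1123391/270000, spread=3025513/19440000
Step 6: max=6685726867/1555200000, min=60355949/14400000, spread=53531/497664
Step 7: max=399280925849/93312000000, min=16343116051/3888000000, spread=450953/5971968
Step 8: max=23903783560603/5598720000000, min=1967248610519/466560000000, spread=3799043/71663616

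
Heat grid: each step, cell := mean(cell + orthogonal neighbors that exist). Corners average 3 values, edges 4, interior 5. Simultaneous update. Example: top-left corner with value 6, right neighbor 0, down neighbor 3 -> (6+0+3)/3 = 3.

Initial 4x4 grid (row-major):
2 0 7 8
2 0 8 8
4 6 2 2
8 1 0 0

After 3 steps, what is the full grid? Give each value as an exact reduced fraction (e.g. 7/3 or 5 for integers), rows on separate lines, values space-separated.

After step 1:
  4/3 9/4 23/4 23/3
  2 16/5 5 13/2
  5 13/5 18/5 3
  13/3 15/4 3/4 2/3
After step 2:
  67/36 47/15 31/6 239/36
  173/60 301/100 481/100 133/24
  209/60 363/100 299/100 413/120
  157/36 343/120 263/120 53/36
After step 3:
  709/270 5927/1800 8887/1800 1249/216
  5057/1800 262/75 12911/3000 18389/3600
  6461/1800 9583/3000 5119/1500 12101/3600
  3853/1080 11737/3600 8561/3600 1279/540

Answer: 709/270 5927/1800 8887/1800 1249/216
5057/1800 262/75 12911/3000 18389/3600
6461/1800 9583/3000 5119/1500 12101/3600
3853/1080 11737/3600 8561/3600 1279/540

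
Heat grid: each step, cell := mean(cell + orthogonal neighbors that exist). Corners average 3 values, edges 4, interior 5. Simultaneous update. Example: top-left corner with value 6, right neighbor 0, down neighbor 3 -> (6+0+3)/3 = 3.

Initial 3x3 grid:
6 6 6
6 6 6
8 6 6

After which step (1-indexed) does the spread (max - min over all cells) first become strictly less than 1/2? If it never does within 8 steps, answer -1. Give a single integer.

Step 1: max=20/3, min=6, spread=2/3
Step 2: max=59/9, min=6, spread=5/9
Step 3: max=689/108, min=6, spread=41/108
  -> spread < 1/2 first at step 3
Step 4: max=41011/6480, min=1091/180, spread=347/1296
Step 5: max=2439737/388800, min=10957/1800, spread=2921/15552
Step 6: max=145796539/23328000, min=1321483/216000, spread=24611/186624
Step 7: max=8716802033/1399680000, min=29816741/4860000, spread=207329/2239488
Step 8: max=521914752451/83980800000, min=1594001599/259200000, spread=1746635/26873856

Answer: 3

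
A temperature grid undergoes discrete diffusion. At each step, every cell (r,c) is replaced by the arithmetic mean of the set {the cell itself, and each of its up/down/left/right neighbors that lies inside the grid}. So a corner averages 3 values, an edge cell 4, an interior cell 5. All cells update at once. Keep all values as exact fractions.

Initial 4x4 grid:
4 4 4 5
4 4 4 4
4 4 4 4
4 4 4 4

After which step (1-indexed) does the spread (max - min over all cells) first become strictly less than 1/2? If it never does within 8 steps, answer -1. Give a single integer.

Step 1: max=13/3, min=4, spread=1/3
  -> spread < 1/2 first at step 1
Step 2: max=77/18, min=4, spread=5/18
Step 3: max=905/216, min=4, spread=41/216
Step 4: max=26963/6480, min=4, spread=1043/6480
Step 5: max=803153/194400, min=4, spread=25553/194400
Step 6: max=23999459/5832000, min=72079/18000, spread=645863/5832000
Step 7: max=717481691/174960000, min=480971/120000, spread=16225973/174960000
Step 8: max=21472677983/5248800000, min=216701/54000, spread=409340783/5248800000

Answer: 1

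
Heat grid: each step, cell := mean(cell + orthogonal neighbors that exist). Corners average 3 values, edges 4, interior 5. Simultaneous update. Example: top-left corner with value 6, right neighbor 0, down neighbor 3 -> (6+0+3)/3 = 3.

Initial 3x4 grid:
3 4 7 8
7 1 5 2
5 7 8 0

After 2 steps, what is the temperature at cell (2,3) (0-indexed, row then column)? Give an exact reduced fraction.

Step 1: cell (2,3) = 10/3
Step 2: cell (2,3) = 145/36
Full grid after step 2:
  149/36 1153/240 1201/240 185/36
  99/20 112/25 483/100 347/80
  187/36 1283/240 1091/240 145/36

Answer: 145/36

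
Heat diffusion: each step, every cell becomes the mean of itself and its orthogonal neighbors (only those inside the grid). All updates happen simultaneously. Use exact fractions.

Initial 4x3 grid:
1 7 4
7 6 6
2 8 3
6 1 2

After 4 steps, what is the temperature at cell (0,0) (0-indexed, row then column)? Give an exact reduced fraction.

Answer: 3328/675

Derivation:
Step 1: cell (0,0) = 5
Step 2: cell (0,0) = 9/2
Step 3: cell (0,0) = 3691/720
Step 4: cell (0,0) = 3328/675
Full grid after step 4:
  3328/675 2229827/432000 325063/64800
  357487/72000 107861/22500 537293/108000
  318227/72000 549917/120000 154801/36000
  184387/43200 127417/32000 176537/43200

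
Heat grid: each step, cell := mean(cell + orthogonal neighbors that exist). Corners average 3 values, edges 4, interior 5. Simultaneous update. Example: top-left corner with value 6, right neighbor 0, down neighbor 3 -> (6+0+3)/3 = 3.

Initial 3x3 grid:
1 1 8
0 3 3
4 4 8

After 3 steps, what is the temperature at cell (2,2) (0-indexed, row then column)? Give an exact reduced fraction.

Answer: 1033/240

Derivation:
Step 1: cell (2,2) = 5
Step 2: cell (2,2) = 61/12
Step 3: cell (2,2) = 1033/240
Full grid after step 3:
  4597/2160 44249/14400 2629/720
  9481/3600 9469/3000 10229/2400
  6247/2160 55499/14400 1033/240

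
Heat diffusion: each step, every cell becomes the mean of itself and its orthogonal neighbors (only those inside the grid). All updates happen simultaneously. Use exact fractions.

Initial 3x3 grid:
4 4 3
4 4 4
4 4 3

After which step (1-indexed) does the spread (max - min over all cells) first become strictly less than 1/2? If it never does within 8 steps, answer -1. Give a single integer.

Step 1: max=4, min=7/2, spread=1/2
Step 2: max=4, min=131/36, spread=13/36
  -> spread < 1/2 first at step 2
Step 3: max=565/144, min=5323/1440, spread=109/480
Step 4: max=14039/3600, min=97051/25920, spread=20149/129600
Step 5: max=2005109/518400, min=19506067/5184000, spread=545023/5184000
Step 6: max=24988763/6480000, min=1176776249/311040000, spread=36295/497664
Step 7: max=5976664169/1555200000, min=70764429403/18662400000, spread=305773/5971968
Step 8: max=59665424503/15552000000, min=4255661329841/1119744000000, spread=2575951/71663616

Answer: 2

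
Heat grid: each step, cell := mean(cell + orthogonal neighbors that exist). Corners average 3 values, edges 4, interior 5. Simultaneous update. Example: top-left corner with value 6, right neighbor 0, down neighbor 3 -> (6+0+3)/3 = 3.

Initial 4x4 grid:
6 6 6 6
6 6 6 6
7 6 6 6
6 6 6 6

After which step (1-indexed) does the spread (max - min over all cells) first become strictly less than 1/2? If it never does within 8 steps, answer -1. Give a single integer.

Step 1: max=19/3, min=6, spread=1/3
  -> spread < 1/2 first at step 1
Step 2: max=751/120, min=6, spread=31/120
Step 3: max=6691/1080, min=6, spread=211/1080
Step 4: max=664843/108000, min=6, spread=16843/108000
Step 5: max=5970643/972000, min=54079/9000, spread=130111/972000
Step 6: max=178602367/29160000, min=3247159/540000, spread=3255781/29160000
Step 7: max=5349153691/874800000, min=3251107/540000, spread=82360351/874800000
Step 8: max=160215316891/26244000000, min=585706441/97200000, spread=2074577821/26244000000

Answer: 1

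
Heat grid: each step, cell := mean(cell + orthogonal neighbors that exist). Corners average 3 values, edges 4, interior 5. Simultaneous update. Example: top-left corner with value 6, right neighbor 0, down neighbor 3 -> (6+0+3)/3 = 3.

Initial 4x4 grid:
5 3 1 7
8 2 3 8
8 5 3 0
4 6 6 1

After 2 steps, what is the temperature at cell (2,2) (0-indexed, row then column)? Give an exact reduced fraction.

Step 1: cell (2,2) = 17/5
Step 2: cell (2,2) = 93/25
Full grid after step 2:
  83/18 947/240 899/240 40/9
  323/60 209/50 19/5 487/120
  57/10 239/50 93/25 397/120
  35/6 401/80 899/240 28/9

Answer: 93/25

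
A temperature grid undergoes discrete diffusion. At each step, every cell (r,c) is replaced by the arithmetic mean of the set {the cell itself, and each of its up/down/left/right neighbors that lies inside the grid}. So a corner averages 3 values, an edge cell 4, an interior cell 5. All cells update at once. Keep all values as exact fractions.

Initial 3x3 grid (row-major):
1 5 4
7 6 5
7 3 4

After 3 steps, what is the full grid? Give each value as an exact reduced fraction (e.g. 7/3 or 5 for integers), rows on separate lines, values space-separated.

After step 1:
  13/3 4 14/3
  21/4 26/5 19/4
  17/3 5 4
After step 2:
  163/36 91/20 161/36
  409/80 121/25 1117/240
  191/36 149/30 55/12
After step 3:
  10217/2160 1839/400 9847/2160
  23743/4800 7237/1500 66779/14400
  11077/2160 8863/1800 3409/720

Answer: 10217/2160 1839/400 9847/2160
23743/4800 7237/1500 66779/14400
11077/2160 8863/1800 3409/720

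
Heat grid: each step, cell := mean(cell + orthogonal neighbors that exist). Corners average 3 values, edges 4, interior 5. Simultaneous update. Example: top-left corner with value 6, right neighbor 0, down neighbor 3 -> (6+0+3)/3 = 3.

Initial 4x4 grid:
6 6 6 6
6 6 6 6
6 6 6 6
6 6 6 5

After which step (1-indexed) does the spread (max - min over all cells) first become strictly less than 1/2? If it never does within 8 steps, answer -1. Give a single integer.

Answer: 1

Derivation:
Step 1: max=6, min=17/3, spread=1/3
  -> spread < 1/2 first at step 1
Step 2: max=6, min=103/18, spread=5/18
Step 3: max=6, min=1255/216, spread=41/216
Step 4: max=6, min=37837/6480, spread=1043/6480
Step 5: max=6, min=1140847/194400, spread=25553/194400
Step 6: max=107921/18000, min=34320541/5832000, spread=645863/5832000
Step 7: max=719029/120000, min=1032118309/174960000, spread=16225973/174960000
Step 8: max=323299/54000, min=31015322017/5248800000, spread=409340783/5248800000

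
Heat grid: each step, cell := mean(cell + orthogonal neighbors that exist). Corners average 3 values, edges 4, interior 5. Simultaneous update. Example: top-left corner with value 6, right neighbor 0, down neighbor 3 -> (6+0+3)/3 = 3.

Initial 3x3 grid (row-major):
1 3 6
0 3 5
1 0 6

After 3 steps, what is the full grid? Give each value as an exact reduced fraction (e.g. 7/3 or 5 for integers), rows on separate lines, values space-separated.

Answer: 2191/1080 4781/1600 7957/2160
26729/14400 326/125 3319/900
3467/2160 6059/2400 3521/1080

Derivation:
After step 1:
  4/3 13/4 14/3
  5/4 11/5 5
  1/3 5/2 11/3
After step 2:
  35/18 229/80 155/36
  307/240 71/25 233/60
  49/36 87/40 67/18
After step 3:
  2191/1080 4781/1600 7957/2160
  26729/14400 326/125 3319/900
  3467/2160 6059/2400 3521/1080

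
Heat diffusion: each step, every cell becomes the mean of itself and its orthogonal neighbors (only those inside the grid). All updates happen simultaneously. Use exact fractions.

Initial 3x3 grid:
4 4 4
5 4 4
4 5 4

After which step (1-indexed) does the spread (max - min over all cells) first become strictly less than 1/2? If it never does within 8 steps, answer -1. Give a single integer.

Step 1: max=14/3, min=4, spread=2/3
Step 2: max=353/80, min=4, spread=33/80
  -> spread < 1/2 first at step 2
Step 3: max=4757/1080, min=371/90, spread=61/216
Step 4: max=280639/64800, min=11161/2700, spread=511/2592
Step 5: max=16781933/3888000, min=150401/36000, spread=4309/31104
Step 6: max=1000503751/233280000, min=20371237/4860000, spread=36295/373248
Step 7: max=59872370597/13996800000, min=4909735831/1166400000, spread=305773/4478976
Step 8: max=3582546670159/839808000000, min=49198575497/11664000000, spread=2575951/53747712

Answer: 2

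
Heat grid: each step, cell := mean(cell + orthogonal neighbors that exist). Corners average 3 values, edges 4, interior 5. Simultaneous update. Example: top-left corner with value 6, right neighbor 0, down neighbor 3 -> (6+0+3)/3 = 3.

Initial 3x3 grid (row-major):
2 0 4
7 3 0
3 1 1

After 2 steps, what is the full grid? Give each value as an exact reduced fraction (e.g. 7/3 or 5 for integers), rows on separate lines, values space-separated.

Answer: 3 527/240 67/36
757/240 61/25 31/20
113/36 32/15 14/9

Derivation:
After step 1:
  3 9/4 4/3
  15/4 11/5 2
  11/3 2 2/3
After step 2:
  3 527/240 67/36
  757/240 61/25 31/20
  113/36 32/15 14/9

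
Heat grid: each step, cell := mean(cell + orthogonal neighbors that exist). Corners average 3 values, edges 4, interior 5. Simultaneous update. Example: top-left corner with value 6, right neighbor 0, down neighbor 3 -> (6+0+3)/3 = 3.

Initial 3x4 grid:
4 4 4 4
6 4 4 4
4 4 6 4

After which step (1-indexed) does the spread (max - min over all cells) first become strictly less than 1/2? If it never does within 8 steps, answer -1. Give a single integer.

Answer: 3

Derivation:
Step 1: max=14/3, min=4, spread=2/3
Step 2: max=547/120, min=4, spread=67/120
Step 3: max=4907/1080, min=371/90, spread=91/216
  -> spread < 1/2 first at step 3
Step 4: max=291523/64800, min=11257/2700, spread=4271/12960
Step 5: max=17380997/3888000, min=25289/6000, spread=39749/155520
Step 6: max=1037018023/233280000, min=5156419/1215000, spread=1879423/9331200
Step 7: max=61945111157/13996800000, min=1244279959/291600000, spread=3551477/22394880
Step 8: max=3703587076063/839808000000, min=6246151213/1458000000, spread=846431819/6718464000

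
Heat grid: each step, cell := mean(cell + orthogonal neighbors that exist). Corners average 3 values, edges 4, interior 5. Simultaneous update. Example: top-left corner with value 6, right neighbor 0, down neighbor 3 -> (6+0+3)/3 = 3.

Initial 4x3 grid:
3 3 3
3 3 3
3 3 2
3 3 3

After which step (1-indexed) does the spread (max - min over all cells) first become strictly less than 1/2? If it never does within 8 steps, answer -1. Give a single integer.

Step 1: max=3, min=8/3, spread=1/3
  -> spread < 1/2 first at step 1
Step 2: max=3, min=329/120, spread=31/120
Step 3: max=3, min=3029/1080, spread=211/1080
Step 4: max=5353/1800, min=307103/108000, spread=14077/108000
Step 5: max=320317/108000, min=2775593/972000, spread=5363/48600
Step 6: max=177131/60000, min=83739191/29160000, spread=93859/1166400
Step 7: max=286263533/97200000, min=5038525519/1749600000, spread=4568723/69984000
Step 8: max=8566381111/2916000000, min=303147564371/104976000000, spread=8387449/167961600

Answer: 1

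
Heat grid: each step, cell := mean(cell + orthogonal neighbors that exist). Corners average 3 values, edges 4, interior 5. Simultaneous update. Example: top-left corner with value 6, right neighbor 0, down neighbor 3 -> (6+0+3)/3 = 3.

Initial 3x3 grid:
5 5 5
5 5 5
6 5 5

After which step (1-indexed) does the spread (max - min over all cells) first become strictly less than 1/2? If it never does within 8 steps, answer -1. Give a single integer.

Answer: 1

Derivation:
Step 1: max=16/3, min=5, spread=1/3
  -> spread < 1/2 first at step 1
Step 2: max=95/18, min=5, spread=5/18
Step 3: max=1121/216, min=5, spread=41/216
Step 4: max=66931/12960, min=1811/360, spread=347/2592
Step 5: max=3994937/777600, min=18157/3600, spread=2921/31104
Step 6: max=239108539/46656000, min=2185483/432000, spread=24611/373248
Step 7: max=14315522033/2799360000, min=49256741/9720000, spread=207329/4478976
Step 8: max=857837952451/167961600000, min=2630801599/518400000, spread=1746635/53747712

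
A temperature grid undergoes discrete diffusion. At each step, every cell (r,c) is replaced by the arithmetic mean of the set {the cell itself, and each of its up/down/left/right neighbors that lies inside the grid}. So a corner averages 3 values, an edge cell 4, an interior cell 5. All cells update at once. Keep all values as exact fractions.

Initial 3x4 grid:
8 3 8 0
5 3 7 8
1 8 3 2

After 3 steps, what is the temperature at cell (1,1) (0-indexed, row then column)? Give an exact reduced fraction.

Step 1: cell (1,1) = 26/5
Step 2: cell (1,1) = 49/10
Step 3: cell (1,1) = 49/10
Full grid after step 3:
  10817/2160 1831/360 3611/720 10733/2160
  1521/320 49/10 1487/300 13753/2880
  2473/540 6659/1440 6787/1440 638/135

Answer: 49/10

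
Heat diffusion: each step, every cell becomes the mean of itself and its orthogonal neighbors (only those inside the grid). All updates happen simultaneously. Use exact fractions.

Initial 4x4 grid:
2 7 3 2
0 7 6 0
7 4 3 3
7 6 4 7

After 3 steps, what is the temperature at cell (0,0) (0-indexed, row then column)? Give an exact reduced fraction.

Answer: 2941/720

Derivation:
Step 1: cell (0,0) = 3
Step 2: cell (0,0) = 47/12
Step 3: cell (0,0) = 2941/720
Full grid after step 3:
  2941/720 1969/480 26791/7200 6853/2160
  1061/240 8659/2000 23227/6000 758/225
  17531/3600 29221/6000 5147/1200 851/225
  11659/2160 37027/7200 34027/7200 1829/432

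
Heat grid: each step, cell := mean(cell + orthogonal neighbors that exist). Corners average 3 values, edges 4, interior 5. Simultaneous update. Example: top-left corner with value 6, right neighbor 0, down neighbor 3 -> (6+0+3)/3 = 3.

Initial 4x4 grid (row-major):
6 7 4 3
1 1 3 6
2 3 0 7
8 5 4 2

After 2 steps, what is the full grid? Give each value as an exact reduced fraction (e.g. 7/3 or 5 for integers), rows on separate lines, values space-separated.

Answer: 35/9 197/48 953/240 40/9
41/12 3 91/25 469/120
33/10 171/50 149/50 487/120
9/2 299/80 929/240 65/18

Derivation:
After step 1:
  14/3 9/2 17/4 13/3
  5/2 3 14/5 19/4
  7/2 11/5 17/5 15/4
  5 5 11/4 13/3
After step 2:
  35/9 197/48 953/240 40/9
  41/12 3 91/25 469/120
  33/10 171/50 149/50 487/120
  9/2 299/80 929/240 65/18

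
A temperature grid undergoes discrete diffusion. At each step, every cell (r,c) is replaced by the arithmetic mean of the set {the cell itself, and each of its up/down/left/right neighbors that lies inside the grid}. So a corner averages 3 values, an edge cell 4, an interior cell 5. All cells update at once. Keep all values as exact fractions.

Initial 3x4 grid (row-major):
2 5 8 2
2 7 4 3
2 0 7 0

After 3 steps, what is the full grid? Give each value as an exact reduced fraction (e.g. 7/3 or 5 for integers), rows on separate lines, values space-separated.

Answer: 437/120 3531/800 30449/7200 4609/1080
50413/14400 21827/6000 25507/6000 51533/14400
386/135 25529/7200 24299/7200 961/270

Derivation:
After step 1:
  3 11/2 19/4 13/3
  13/4 18/5 29/5 9/4
  4/3 4 11/4 10/3
After step 2:
  47/12 337/80 1223/240 34/9
  671/240 443/100 383/100 943/240
  103/36 701/240 953/240 25/9
After step 3:
  437/120 3531/800 30449/7200 4609/1080
  50413/14400 21827/6000 25507/6000 51533/14400
  386/135 25529/7200 24299/7200 961/270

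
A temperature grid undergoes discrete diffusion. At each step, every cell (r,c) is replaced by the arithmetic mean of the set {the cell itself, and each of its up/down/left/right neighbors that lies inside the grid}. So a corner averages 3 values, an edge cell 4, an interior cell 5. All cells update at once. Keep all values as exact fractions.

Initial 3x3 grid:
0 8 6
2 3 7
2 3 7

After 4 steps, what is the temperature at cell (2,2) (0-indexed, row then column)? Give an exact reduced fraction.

Answer: 303121/64800

Derivation:
Step 1: cell (2,2) = 17/3
Step 2: cell (2,2) = 91/18
Step 3: cell (2,2) = 5363/1080
Step 4: cell (2,2) = 303121/64800
Full grid after step 4:
  60599/16200 3839039/864000 53741/10800
  3108289/864000 755459/180000 4282789/864000
  223871/64800 131807/32000 303121/64800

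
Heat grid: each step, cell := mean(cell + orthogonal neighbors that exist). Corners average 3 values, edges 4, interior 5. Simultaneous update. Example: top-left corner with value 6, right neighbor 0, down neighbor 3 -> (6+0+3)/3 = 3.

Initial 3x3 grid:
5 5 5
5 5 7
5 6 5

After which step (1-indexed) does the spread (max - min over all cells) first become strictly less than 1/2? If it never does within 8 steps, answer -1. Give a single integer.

Answer: 3

Derivation:
Step 1: max=6, min=5, spread=1
Step 2: max=683/120, min=5, spread=83/120
Step 3: max=4037/720, min=4657/900, spread=173/400
  -> spread < 1/2 first at step 3
Step 4: max=237439/43200, min=9361/1800, spread=511/1728
Step 5: max=14189933/2592000, min=126401/24000, spread=4309/20736
Step 6: max=844983751/155520000, min=17131237/3240000, spread=36295/248832
Step 7: max=50541170597/9331200000, min=4132135831/777600000, spread=305773/2985984
Step 8: max=3022674670159/559872000000, min=41422575497/7776000000, spread=2575951/35831808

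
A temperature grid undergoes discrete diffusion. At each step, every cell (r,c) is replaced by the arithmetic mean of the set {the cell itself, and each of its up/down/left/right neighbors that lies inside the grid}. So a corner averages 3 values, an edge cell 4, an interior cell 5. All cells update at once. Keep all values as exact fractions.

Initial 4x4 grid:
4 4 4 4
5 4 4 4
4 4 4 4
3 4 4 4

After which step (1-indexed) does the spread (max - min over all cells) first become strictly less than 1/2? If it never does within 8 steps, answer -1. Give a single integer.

Answer: 2

Derivation:
Step 1: max=13/3, min=11/3, spread=2/3
Step 2: max=1007/240, min=137/36, spread=281/720
  -> spread < 1/2 first at step 2
Step 3: max=9017/2160, min=419/108, spread=637/2160
Step 4: max=267707/64800, min=63553/16200, spread=2699/12960
Step 5: max=7988081/1944000, min=1918441/486000, spread=314317/1944000
Step 6: max=238421699/58320000, min=154068713/38880000, spread=14637259/116640000
Step 7: max=7127957297/1749600000, min=23176108657/5832000000, spread=1751246999/17496000000
Step 8: max=213225777707/52488000000, min=232201187143/58320000000, spread=42447092783/524880000000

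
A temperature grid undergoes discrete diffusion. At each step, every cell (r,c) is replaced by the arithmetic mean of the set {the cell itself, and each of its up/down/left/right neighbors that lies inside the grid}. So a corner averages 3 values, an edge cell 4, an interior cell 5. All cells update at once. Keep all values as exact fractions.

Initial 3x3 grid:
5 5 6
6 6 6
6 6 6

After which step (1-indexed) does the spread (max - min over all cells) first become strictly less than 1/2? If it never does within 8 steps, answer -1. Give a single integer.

Answer: 2

Derivation:
Step 1: max=6, min=16/3, spread=2/3
Step 2: max=6, min=199/36, spread=17/36
  -> spread < 1/2 first at step 2
Step 3: max=1069/180, min=12113/2160, spread=143/432
Step 4: max=15937/2700, min=734851/129600, spread=1205/5184
Step 5: max=422459/72000, min=44356697/7776000, spread=10151/62208
Step 6: max=113630791/19440000, min=2673690859/466560000, spread=85517/746496
Step 7: max=13595046329/2332800000, min=160889209073/27993600000, spread=720431/8957952
Step 8: max=33919838137/5832000000, min=9674081805331/1679616000000, spread=6069221/107495424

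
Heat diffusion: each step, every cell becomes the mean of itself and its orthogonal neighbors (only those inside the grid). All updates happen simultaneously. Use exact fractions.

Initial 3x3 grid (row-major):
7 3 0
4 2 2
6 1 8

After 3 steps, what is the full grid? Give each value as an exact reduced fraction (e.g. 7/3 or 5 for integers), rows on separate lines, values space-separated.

After step 1:
  14/3 3 5/3
  19/4 12/5 3
  11/3 17/4 11/3
After step 2:
  149/36 44/15 23/9
  929/240 87/25 161/60
  38/9 839/240 131/36
After step 3:
  7879/2160 11797/3600 1471/540
  56563/14400 4939/1500 5561/1800
  1043/270 53413/14400 7069/2160

Answer: 7879/2160 11797/3600 1471/540
56563/14400 4939/1500 5561/1800
1043/270 53413/14400 7069/2160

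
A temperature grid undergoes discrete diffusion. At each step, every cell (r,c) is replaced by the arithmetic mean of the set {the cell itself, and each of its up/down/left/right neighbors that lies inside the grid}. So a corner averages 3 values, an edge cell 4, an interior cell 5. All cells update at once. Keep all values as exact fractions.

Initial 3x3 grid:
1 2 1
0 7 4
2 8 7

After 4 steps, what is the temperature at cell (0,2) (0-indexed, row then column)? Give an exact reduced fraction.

Answer: 232517/64800

Derivation:
Step 1: cell (0,2) = 7/3
Step 2: cell (0,2) = 59/18
Step 3: cell (0,2) = 3691/1080
Step 4: cell (0,2) = 232517/64800
Full grid after step 4:
  124853/43200 2727953/864000 232517/64800
  1438039/432000 18963/5000 3572953/864000
  253967/64800 233833/54000 606409/129600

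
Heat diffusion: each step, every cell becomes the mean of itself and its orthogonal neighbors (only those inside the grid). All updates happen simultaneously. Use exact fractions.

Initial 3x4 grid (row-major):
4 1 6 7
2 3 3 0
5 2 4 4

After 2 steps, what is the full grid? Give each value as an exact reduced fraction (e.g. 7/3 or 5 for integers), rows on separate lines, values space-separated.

Answer: 28/9 737/240 917/240 145/36
331/120 159/50 82/25 137/40
10/3 239/80 757/240 113/36

Derivation:
After step 1:
  7/3 7/2 17/4 13/3
  7/2 11/5 16/5 7/2
  3 7/2 13/4 8/3
After step 2:
  28/9 737/240 917/240 145/36
  331/120 159/50 82/25 137/40
  10/3 239/80 757/240 113/36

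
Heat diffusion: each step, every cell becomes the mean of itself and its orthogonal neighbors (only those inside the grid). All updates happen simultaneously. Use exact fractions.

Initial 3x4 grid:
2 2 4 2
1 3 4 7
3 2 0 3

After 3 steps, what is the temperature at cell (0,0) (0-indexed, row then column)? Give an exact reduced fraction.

Step 1: cell (0,0) = 5/3
Step 2: cell (0,0) = 20/9
Step 3: cell (0,0) = 304/135
Full grid after step 3:
  304/135 3851/1440 4573/1440 7931/2160
  6469/2880 2963/1200 941/300 2491/720
  253/120 1157/480 4033/1440 7061/2160

Answer: 304/135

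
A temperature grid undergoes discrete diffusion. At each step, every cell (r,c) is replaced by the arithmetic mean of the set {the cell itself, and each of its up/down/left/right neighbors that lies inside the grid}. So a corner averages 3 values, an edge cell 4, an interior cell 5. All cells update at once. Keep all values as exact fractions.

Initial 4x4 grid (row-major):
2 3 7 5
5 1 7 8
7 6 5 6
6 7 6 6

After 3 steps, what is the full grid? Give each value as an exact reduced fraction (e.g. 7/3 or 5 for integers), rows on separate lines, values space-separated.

After step 1:
  10/3 13/4 11/2 20/3
  15/4 22/5 28/5 13/2
  6 26/5 6 25/4
  20/3 25/4 6 6
After step 2:
  31/9 989/240 1261/240 56/9
  1049/240 111/25 28/5 1501/240
  1297/240 557/100 581/100 99/16
  227/36 1447/240 97/16 73/12
After step 3:
  4297/1080 31067/7200 7631/1440 6383/1080
  31787/7200 14461/3000 3283/600 1747/288
  38971/7200 2044/375 2923/500 4867/800
  3193/540 43141/7200 4797/800 55/9

Answer: 4297/1080 31067/7200 7631/1440 6383/1080
31787/7200 14461/3000 3283/600 1747/288
38971/7200 2044/375 2923/500 4867/800
3193/540 43141/7200 4797/800 55/9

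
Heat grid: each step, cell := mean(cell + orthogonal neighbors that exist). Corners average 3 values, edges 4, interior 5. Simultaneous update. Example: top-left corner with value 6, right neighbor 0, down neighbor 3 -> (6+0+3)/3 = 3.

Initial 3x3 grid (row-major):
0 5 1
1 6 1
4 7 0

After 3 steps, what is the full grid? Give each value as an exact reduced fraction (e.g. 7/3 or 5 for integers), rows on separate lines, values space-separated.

Answer: 413/144 1991/720 289/108
1011/320 157/50 341/120
127/36 9769/2880 1361/432

Derivation:
After step 1:
  2 3 7/3
  11/4 4 2
  4 17/4 8/3
After step 2:
  31/12 17/6 22/9
  51/16 16/5 11/4
  11/3 179/48 107/36
After step 3:
  413/144 1991/720 289/108
  1011/320 157/50 341/120
  127/36 9769/2880 1361/432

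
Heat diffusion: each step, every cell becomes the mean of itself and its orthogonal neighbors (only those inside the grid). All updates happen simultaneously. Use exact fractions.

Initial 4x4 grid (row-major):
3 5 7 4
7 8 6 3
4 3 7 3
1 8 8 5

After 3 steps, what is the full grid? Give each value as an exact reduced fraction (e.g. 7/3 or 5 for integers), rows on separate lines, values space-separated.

Answer: 1913/360 2677/480 38059/7200 10867/2160
847/160 5389/1000 6581/1200 17777/3600
35027/7200 32807/6000 16129/3000 18973/3600
2137/432 1171/225 5107/900 5797/1080

Derivation:
After step 1:
  5 23/4 11/2 14/3
  11/2 29/5 31/5 4
  15/4 6 27/5 9/2
  13/3 5 7 16/3
After step 2:
  65/12 441/80 1327/240 85/18
  401/80 117/20 269/50 581/120
  235/48 519/100 291/50 577/120
  157/36 67/12 341/60 101/18
After step 3:
  1913/360 2677/480 38059/7200 10867/2160
  847/160 5389/1000 6581/1200 17777/3600
  35027/7200 32807/6000 16129/3000 18973/3600
  2137/432 1171/225 5107/900 5797/1080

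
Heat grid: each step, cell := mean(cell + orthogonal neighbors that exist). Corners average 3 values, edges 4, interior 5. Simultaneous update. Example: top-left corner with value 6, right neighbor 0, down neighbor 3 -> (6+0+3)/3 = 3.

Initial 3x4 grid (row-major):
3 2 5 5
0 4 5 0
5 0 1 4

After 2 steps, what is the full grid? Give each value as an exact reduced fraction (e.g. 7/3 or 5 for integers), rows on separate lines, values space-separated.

After step 1:
  5/3 7/2 17/4 10/3
  3 11/5 3 7/2
  5/3 5/2 5/2 5/3
After step 2:
  49/18 697/240 169/48 133/36
  32/15 71/25 309/100 23/8
  43/18 133/60 29/12 23/9

Answer: 49/18 697/240 169/48 133/36
32/15 71/25 309/100 23/8
43/18 133/60 29/12 23/9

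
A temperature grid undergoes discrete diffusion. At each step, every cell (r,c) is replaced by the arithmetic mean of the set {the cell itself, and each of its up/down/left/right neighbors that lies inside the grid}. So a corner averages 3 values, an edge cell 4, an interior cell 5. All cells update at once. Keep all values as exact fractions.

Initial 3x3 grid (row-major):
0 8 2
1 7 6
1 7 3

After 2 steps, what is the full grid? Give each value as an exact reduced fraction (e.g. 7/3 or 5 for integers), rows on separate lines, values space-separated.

After step 1:
  3 17/4 16/3
  9/4 29/5 9/2
  3 9/2 16/3
After step 2:
  19/6 1103/240 169/36
  281/80 213/50 629/120
  13/4 559/120 43/9

Answer: 19/6 1103/240 169/36
281/80 213/50 629/120
13/4 559/120 43/9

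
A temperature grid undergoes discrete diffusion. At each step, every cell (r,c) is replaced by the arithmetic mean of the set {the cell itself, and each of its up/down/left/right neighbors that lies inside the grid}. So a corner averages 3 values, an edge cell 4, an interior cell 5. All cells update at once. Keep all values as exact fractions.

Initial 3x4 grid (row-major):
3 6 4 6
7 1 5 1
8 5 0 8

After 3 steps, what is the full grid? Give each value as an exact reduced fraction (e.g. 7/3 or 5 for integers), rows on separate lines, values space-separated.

After step 1:
  16/3 7/2 21/4 11/3
  19/4 24/5 11/5 5
  20/3 7/2 9/2 3
After step 2:
  163/36 1133/240 877/240 167/36
  431/80 15/4 87/20 52/15
  179/36 73/15 33/10 25/6
After step 3:
  5269/1080 1199/288 6251/1440 8467/2160
  1491/320 923/200 889/240 187/45
  10963/2160 38/9 1001/240 164/45

Answer: 5269/1080 1199/288 6251/1440 8467/2160
1491/320 923/200 889/240 187/45
10963/2160 38/9 1001/240 164/45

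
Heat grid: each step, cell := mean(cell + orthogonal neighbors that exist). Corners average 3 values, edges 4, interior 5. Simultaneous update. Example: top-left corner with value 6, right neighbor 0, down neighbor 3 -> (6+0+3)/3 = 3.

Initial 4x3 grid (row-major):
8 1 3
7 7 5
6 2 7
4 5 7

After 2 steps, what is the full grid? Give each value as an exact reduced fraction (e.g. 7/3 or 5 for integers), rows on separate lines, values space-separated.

After step 1:
  16/3 19/4 3
  7 22/5 11/2
  19/4 27/5 21/4
  5 9/2 19/3
After step 2:
  205/36 1049/240 53/12
  1289/240 541/100 363/80
  443/80 243/50 1349/240
  19/4 637/120 193/36

Answer: 205/36 1049/240 53/12
1289/240 541/100 363/80
443/80 243/50 1349/240
19/4 637/120 193/36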